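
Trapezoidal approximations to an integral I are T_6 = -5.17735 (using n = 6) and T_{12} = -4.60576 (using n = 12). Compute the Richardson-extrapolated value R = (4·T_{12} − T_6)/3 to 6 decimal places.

-4.415230

R = (4·T_{12} − T_6) / 3 = (4·(-4.60576) − (-5.17735))/3 = (-13.24569)/3 = -4.415230.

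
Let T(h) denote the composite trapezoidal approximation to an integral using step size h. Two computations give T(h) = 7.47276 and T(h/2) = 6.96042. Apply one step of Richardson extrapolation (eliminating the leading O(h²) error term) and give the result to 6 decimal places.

6.789640

R = (4·T(h/2) − T(h)) / 3 = (4·6.96042 − 7.47276)/3 = (20.36892)/3 = 6.789640.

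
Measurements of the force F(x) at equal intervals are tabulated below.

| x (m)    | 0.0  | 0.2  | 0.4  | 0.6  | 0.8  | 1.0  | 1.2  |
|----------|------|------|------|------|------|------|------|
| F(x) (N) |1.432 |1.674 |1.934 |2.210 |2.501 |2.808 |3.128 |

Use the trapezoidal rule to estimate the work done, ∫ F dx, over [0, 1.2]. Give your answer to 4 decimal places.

2.6814

h = 0.2, n = 6.
(h/2)·[y₀ + 2y₁ + 2y₂ + 2y₃ + 2y₄ + 2y₅ + y₆] = 0.1·(26.814) = 2.6814.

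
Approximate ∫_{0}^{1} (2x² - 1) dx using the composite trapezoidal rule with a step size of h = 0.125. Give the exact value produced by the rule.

h = (1 − 0)/8 = 0.125.
Nodes x₀,…,x₈ = 0, 0.125, 0.25, 0.375, 0.5, 0.625, 0.75, 0.875, 1.
f(x) = 2x² - 1: f₀=-1, f₁=-0.96875, f₂=-0.875, f₃=-0.71875, f₄=-0.5, f₅=-0.21875, f₆=0.125, f₇=0.53125, f₈=1.
(h/2)·[f₀ + 2f₁ + 2f₂ + 2f₃ + 2f₄ + 2f₅ + 2f₆ + 2f₇ + f₈] = 0.0625·(-5.25) = -0.328125.

-0.328125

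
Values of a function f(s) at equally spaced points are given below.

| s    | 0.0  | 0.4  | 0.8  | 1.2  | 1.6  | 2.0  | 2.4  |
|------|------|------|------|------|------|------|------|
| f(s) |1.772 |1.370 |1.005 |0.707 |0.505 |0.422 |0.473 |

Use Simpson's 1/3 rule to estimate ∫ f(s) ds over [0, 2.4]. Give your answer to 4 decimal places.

h = 0.4, n = 6.
(h/3)·[y₀ + 4y₁ + 2y₂ + 4y₃ + 2y₄ + 4y₅ + y₆] = 0.133333·(15.261) = 2.0348.

2.0348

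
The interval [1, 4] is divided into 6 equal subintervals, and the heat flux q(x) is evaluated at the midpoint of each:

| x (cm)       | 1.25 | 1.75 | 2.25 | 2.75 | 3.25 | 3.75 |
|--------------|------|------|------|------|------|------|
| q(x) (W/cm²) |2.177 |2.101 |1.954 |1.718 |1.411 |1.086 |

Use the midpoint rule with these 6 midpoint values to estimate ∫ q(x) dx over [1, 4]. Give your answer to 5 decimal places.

h = 0.5, n = 6.
h·[y(m₁) + y(m₂) + y(m₃) + y(m₄) + y(m₅) + y(m₆)] = 0.5·(10.447) = 5.22350.

5.22350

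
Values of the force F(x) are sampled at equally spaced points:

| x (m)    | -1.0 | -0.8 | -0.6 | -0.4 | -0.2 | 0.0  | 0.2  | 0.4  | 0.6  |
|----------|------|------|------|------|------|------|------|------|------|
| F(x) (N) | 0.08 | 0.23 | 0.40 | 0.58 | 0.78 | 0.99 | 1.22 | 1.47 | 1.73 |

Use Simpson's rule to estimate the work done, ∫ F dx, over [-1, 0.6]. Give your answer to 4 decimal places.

1.3127

h = 0.2, n = 8.
(h/3)·[y₀ + 4y₁ + 2y₂ + 4y₃ + 2y₄ + 4y₅ + 2y₆ + 4y₇ + y₈] = 0.066667·(19.69) = 1.3127.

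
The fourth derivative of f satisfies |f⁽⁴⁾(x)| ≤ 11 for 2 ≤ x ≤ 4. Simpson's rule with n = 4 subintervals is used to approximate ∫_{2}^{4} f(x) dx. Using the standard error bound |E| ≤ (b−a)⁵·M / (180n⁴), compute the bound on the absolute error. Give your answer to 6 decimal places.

0.007639

|E| ≤ (2)⁵·11 / (180·4⁴) = 352/46080 = 0.007639.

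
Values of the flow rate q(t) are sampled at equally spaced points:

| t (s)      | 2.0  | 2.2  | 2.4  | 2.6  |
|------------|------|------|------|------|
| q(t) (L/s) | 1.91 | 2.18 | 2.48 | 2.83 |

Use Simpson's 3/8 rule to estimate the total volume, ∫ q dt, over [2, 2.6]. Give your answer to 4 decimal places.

1.4040

h = 0.2, n = 3.
(3h/8)·[y₀ + 3y₁ + 3y₂ + y₃] = 0.075·(18.72) = 1.4040.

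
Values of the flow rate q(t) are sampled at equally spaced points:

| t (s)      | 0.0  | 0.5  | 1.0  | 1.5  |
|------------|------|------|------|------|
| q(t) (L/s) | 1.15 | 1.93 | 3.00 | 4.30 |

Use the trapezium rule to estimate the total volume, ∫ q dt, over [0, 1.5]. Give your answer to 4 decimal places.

3.8275

h = 0.5, n = 3.
(h/2)·[y₀ + 2y₁ + 2y₂ + y₃] = 0.25·(15.31) = 3.8275.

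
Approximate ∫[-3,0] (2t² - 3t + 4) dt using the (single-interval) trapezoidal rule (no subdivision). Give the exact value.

52.5

T = (b−a)/2 · [f(-3) + f(0)] = 1.5·[31 + 4] = 52.5.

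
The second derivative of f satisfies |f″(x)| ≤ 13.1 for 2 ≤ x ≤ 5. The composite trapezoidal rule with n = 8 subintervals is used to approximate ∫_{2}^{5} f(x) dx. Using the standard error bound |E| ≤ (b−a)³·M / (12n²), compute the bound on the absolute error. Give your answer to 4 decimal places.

0.4605

|E| ≤ (3)³·13.1 / (12·8²) = 353.7/768 = 0.4605.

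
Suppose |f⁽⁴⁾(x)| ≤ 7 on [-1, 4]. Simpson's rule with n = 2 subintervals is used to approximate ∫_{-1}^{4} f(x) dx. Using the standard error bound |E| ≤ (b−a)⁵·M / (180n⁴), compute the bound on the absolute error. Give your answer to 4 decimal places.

7.5955

|E| ≤ (5)⁵·7 / (180·2⁴) = 21875/2880 = 7.5955.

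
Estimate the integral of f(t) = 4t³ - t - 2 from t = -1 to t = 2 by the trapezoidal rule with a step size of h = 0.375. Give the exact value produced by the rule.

7.921875

h = (2 − (-1))/8 = 0.375.
Nodes t₀,…,t₈ = -1, -0.625, -0.25, 0.125, 0.5, 0.875, 1.25, 1.625, 2.
f(t) = 4t³ - t - 2: f₀=-5, f₁=-2.3515625, f₂=-1.8125, f₃=-2.1171875, f₄=-2, f₅=-0.1953125, f₆=4.5625, f₇=13.5390625, f₈=28.
(h/2)·[f₀ + 2f₁ + 2f₂ + 2f₃ + 2f₄ + 2f₅ + 2f₆ + 2f₇ + f₈] = 0.1875·(42.25) = 7.921875.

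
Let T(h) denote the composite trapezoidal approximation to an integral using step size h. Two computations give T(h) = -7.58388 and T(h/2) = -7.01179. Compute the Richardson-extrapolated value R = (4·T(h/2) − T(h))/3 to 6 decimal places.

R = (4·T(h/2) − T(h)) / 3 = (4·(-7.01179) − (-7.58388))/3 = (-20.46328)/3 = -6.821093.

-6.821093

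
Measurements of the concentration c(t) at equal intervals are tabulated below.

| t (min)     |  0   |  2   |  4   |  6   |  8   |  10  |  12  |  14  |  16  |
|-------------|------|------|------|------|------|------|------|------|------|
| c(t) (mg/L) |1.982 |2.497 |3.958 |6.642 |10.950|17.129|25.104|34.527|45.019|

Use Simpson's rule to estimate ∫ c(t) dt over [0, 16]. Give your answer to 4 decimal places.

h = 2, n = 8.
(h/3)·[y₀ + 4y₁ + 2y₂ + 4y₃ + 2y₄ + 4y₅ + 2y₆ + 4y₇ + y₈] = 0.666667·(370.205) = 246.8033.

246.8033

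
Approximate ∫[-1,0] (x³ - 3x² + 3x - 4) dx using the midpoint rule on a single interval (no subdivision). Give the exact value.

M = (b−a)·f(-0.5) = 1·(-6.375) = -6.375.

-6.375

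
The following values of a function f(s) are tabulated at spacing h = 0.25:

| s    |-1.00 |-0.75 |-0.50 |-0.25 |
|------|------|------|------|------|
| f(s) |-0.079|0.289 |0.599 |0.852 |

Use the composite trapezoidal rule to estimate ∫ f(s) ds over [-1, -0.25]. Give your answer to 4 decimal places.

h = 0.25, n = 3.
(h/2)·[y₀ + 2y₁ + 2y₂ + y₃] = 0.125·(2.549) = 0.3186.

0.3186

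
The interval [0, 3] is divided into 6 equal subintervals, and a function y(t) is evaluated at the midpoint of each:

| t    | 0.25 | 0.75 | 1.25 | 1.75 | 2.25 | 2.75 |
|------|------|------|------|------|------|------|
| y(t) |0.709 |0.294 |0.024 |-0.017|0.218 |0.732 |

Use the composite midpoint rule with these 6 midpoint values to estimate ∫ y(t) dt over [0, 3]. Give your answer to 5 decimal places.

0.98000

h = 0.5, n = 6.
h·[y(m₁) + y(m₂) + y(m₃) + y(m₄) + y(m₅) + y(m₆)] = 0.5·(1.960) = 0.98000.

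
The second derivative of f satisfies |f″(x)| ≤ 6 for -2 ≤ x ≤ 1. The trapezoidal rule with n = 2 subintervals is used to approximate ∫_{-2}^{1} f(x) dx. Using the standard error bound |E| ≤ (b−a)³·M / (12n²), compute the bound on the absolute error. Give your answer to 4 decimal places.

3.3750

|E| ≤ (3)³·6 / (12·2²) = 162/48 = 3.3750.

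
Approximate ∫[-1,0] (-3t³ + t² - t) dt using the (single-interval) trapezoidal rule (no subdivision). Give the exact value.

T = (b−a)/2 · [f(-1) + f(0)] = 0.5·[5 + 0] = 2.5.

2.5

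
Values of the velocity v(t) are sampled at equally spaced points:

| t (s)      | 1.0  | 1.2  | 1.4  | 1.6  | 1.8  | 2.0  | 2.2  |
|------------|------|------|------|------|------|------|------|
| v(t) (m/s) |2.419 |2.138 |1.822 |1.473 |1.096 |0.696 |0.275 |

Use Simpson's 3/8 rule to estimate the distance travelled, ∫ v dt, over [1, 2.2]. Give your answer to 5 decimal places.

1.71720

h = 0.2, n = 6.
(3h/8)·[y₀ + 3y₁ + 3y₂ + 2y₃ + 3y₄ + 3y₅ + y₆] = 0.075·(22.896) = 1.71720.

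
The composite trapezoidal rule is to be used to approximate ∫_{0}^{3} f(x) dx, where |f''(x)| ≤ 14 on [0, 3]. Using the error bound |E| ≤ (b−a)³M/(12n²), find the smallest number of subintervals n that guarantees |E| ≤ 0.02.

Need 378/(12n²) ≤ 0.02.
n² ≥ 378/(12·0.02) = 1575 ⇒ n ≥ 39.6863, so the smallest n is 40.

40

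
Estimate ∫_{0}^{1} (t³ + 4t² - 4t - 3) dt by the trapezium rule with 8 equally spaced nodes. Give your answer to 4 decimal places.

h = (1 − 0)/7 = 0.142857.
Nodes t₀,…,t₇ = 0, 0.142857, 0.285714, 0.428571, 0.571429, 0.714286, 0.857143, 1.
f(t) = t³ + 4t² - 4t - 3: f₀=-3, f₁=-3.486880, f₂=-3.793003, f₃=-3.900875, f₄=-3.793003, f₅=-3.451895, f₆=-2.860058, f₇=-2.
(h/2)·[f₀ + 2f₁ + 2f₂ + 2f₃ + 2f₄ + 2f₅ + 2f₆ + f₇] = 0.071429·(-47.571429) = -3.3980.

-3.3980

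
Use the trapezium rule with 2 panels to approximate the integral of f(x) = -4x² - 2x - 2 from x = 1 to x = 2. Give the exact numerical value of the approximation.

-14.5

h = (2 − 1)/2 = 0.5.
Nodes x₀,…,x₂ = 1, 1.5, 2.
f(x) = -4x² - 2x - 2: f₀=-8, f₁=-14, f₂=-22.
(h/2)·[f₀ + 2f₁ + f₂] = 0.25·(-58) = -14.5.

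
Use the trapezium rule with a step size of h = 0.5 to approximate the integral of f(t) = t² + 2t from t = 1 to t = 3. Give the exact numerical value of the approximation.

16.75

h = (3 − 1)/4 = 0.5.
Nodes t₀,…,t₄ = 1, 1.5, 2, 2.5, 3.
f(t) = t² + 2t: f₀=3, f₁=5.25, f₂=8, f₃=11.25, f₄=15.
(h/2)·[f₀ + 2f₁ + 2f₂ + 2f₃ + f₄] = 0.25·(67) = 16.75.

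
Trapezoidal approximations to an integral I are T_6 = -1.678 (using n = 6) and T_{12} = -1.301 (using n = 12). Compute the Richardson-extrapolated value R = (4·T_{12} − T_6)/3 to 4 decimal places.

-1.1753

R = (4·T_{12} − T_6) / 3 = (4·(-1.301) − (-1.678))/3 = (-3.526)/3 = -1.1753.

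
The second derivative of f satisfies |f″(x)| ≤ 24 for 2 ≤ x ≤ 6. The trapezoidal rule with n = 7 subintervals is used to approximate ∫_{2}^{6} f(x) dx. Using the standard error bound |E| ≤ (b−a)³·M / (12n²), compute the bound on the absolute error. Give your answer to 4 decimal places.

|E| ≤ (4)³·24 / (12·7²) = 1536/588 = 2.6122.

2.6122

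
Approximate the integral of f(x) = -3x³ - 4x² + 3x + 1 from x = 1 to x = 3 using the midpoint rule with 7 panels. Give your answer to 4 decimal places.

h = (3 − 1)/7 = 0.285714.
Midpoints m₁,…,m₇ = 1.142857, 1.428571, 1.714286, 2, 2.285714, 2.571429, 2.857143.
f(m₁)=-5.274052, f(m₂)=-11.623907, f(m₃)=-20.725948, f(m₄)=-33, f(m₅)=-48.865889, f(m₆)=-68.743440, f(m₇)=-93.052478.
h·[f(m₁) + f(m₂) + f(m₃) + f(m₄) + f(m₅) + f(m₆) + f(m₇)] = 0.285714·(-281.285714) = -80.3673.

-80.3673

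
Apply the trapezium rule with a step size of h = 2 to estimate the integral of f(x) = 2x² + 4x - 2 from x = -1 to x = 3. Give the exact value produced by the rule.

h = (3 − (-1))/2 = 2.
Nodes x₀,…,x₂ = -1, 1, 3.
f(x) = 2x² + 4x - 2: f₀=-4, f₁=4, f₂=28.
(h/2)·[f₀ + 2f₁ + f₂] = 1·(32) = 32.

32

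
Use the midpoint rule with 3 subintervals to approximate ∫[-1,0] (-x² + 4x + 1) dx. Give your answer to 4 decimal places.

h = (0 − (-1))/3 = 0.333333.
Midpoints m₁,…,m₃ = -0.833333, -0.5, -0.166667.
f(m₁)=-3.027778, f(m₂)=-1.25, f(m₃)=0.305556.
h·[f(m₁) + f(m₂) + f(m₃)] = 0.333333·(-3.972222) = -1.3241.

-1.3241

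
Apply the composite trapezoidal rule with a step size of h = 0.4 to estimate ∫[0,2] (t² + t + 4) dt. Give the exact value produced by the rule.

12.72

h = (2 − 0)/5 = 0.4.
Nodes t₀,…,t₅ = 0, 0.4, 0.8, 1.2, 1.6, 2.
f(t) = t² + t + 4: f₀=4, f₁=4.56, f₂=5.44, f₃=6.64, f₄=8.16, f₅=10.
(h/2)·[f₀ + 2f₁ + 2f₂ + 2f₃ + 2f₄ + f₅] = 0.2·(63.6) = 12.72.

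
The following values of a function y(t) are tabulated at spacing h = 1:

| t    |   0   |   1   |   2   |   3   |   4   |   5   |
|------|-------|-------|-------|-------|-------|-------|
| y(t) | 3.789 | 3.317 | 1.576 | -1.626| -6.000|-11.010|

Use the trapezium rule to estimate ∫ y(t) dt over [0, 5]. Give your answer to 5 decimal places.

-6.34350

h = 1, n = 5.
(h/2)·[y₀ + 2y₁ + 2y₂ + 2y₃ + 2y₄ + y₅] = 0.5·(-12.687) = -6.34350.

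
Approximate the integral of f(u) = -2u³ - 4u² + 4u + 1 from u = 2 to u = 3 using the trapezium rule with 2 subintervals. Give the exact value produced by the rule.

h = (3 − 2)/2 = 0.5.
Nodes u₀,…,u₂ = 2, 2.5, 3.
f(u) = -2u³ - 4u² + 4u + 1: f₀=-23, f₁=-45.25, f₂=-77.
(h/2)·[f₀ + 2f₁ + f₂] = 0.25·(-190.5) = -47.625.

-47.625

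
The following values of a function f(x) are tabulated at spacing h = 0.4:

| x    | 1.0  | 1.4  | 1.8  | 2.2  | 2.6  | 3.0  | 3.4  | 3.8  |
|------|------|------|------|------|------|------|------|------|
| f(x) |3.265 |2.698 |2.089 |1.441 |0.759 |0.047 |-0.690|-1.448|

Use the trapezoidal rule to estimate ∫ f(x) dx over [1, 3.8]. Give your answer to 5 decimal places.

2.90100

h = 0.4, n = 7.
(h/2)·[y₀ + 2y₁ + 2y₂ + 2y₃ + 2y₄ + 2y₅ + 2y₆ + y₇] = 0.2·(14.505) = 2.90100.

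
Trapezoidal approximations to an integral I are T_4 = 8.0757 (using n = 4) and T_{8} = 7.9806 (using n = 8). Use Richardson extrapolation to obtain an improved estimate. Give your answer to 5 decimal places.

R = (4·T_{8} − T_4) / 3 = (4·7.9806 − 8.0757)/3 = (23.8467)/3 = 7.94890.

7.94890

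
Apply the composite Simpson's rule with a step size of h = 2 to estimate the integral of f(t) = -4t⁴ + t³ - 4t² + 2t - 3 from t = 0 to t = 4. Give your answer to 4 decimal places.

h = (4 − 0)/2 = 2.
Nodes t₀,…,t₂ = 0, 2, 4.
f(t) = -4t⁴ + t³ - 4t² + 2t - 3: f₀=-3, f₁=-71, f₂=-1019.
(h/3)·[f₀ + 4f₁ + f₂] = 0.666667·(-1306) = -870.6667.

-870.6667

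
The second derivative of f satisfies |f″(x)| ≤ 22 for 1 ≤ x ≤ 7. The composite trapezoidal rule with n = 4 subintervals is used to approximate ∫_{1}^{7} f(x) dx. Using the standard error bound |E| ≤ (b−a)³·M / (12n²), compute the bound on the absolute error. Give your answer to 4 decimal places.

|E| ≤ (6)³·22 / (12·4²) = 4752/192 = 24.7500.

24.7500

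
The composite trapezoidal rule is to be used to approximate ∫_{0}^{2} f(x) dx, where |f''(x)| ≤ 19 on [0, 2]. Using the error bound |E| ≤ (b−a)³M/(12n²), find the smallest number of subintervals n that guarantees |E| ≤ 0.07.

14

Need 152/(12n²) ≤ 0.07.
n² ≥ 152/(12·0.07) = 180.952 ⇒ n ≥ 13.4519, so the smallest n is 14.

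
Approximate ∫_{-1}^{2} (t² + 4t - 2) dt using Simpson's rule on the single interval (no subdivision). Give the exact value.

3

S = (b−a)/6 · [f(-1) + 4f(0.5) + f(2)] = 0.5·[(-5) + 4·0.25 + 10] = 3.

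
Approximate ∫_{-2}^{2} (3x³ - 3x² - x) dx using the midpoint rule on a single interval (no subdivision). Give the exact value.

0

M = (b−a)·f(0) = 4·(0) = 0.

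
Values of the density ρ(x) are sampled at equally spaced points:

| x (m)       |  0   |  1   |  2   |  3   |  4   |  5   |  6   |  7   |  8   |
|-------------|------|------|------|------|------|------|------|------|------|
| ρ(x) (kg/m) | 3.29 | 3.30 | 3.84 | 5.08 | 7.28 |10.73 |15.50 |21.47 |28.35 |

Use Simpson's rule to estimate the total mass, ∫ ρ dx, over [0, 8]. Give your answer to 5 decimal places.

82.40000

h = 1, n = 8.
(h/3)·[y₀ + 4y₁ + 2y₂ + 4y₃ + 2y₄ + 4y₅ + 2y₆ + 4y₇ + y₈] = 0.333333·(247.20) = 82.40000.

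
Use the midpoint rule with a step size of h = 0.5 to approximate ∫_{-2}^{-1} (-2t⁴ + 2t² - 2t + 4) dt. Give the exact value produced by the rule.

h = (-1 − (-2))/2 = 0.5.
Midpoints m₁,…,m₂ = -1.75, -1.25.
f(m₁)=-5.1328125, f(m₂)=4.7421875.
h·[f(m₁) + f(m₂)] = 0.5·(-0.390625) = -0.1953125.

-0.1953125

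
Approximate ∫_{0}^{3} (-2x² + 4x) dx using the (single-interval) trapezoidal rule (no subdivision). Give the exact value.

T = (b−a)/2 · [f(0) + f(3)] = 1.5·[0 + (-6)] = -9.

-9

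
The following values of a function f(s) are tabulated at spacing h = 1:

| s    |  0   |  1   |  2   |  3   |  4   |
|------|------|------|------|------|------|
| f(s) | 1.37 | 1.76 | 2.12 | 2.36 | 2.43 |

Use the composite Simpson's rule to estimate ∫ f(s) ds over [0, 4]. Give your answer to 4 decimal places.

8.1733

h = 1, n = 4.
(h/3)·[y₀ + 4y₁ + 2y₂ + 4y₃ + y₄] = 0.333333·(24.52) = 8.1733.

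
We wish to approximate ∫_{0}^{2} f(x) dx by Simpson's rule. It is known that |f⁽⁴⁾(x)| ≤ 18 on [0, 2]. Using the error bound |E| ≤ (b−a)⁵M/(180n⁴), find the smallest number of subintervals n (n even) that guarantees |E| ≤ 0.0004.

Need 576/(180n⁴) ≤ 0.0004.
n⁴ ≥ 576/(180·0.0004) = 8000 ⇒ n ≥ 9.4574, so the smallest even n is 10. (n must be even for Simpson's rule.)

10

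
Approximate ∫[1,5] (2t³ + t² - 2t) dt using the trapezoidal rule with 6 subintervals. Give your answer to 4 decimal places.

h = (5 − 1)/6 = 0.666667.
Nodes t₀,…,t₆ = 1, 1.666667, 2.333333, 3, 3.666667, 4.333333, 5.
f(t) = 2t³ + t² - 2t: f₀=1, f₁=8.703704, f₂=26.185185, f₃=57, f₄=104.703704, f₅=172.851852, f₆=265.
(h/2)·[f₀ + 2f₁ + 2f₂ + 2f₃ + 2f₄ + 2f₅ + f₆] = 0.333333·(1004.888889) = 334.9630.

334.9630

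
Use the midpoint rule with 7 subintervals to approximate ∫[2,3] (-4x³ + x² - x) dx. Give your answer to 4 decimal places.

h = (3 − 2)/7 = 0.142857.
Midpoints m₁,…,m₇ = 2.071429, 2.214286, 2.357143, 2.5, 2.642857, 2.785714, 2.928571.
f(m₁)=-33.333090, f(m₂)=-40.738338, f(m₃)=-49.187318, f(m₄)=-58.75, f(m₅)=-69.496356, f(m₆)=-81.496356, f(m₇)=-94.819971.
h·[f(m₁) + f(m₂) + f(m₃) + f(m₄) + f(m₅) + f(m₆) + f(m₇)] = 0.142857·(-427.821429) = -61.1173.

-61.1173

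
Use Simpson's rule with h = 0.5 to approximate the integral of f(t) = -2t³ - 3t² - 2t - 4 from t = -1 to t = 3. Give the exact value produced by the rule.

-92

h = (3 − (-1))/8 = 0.5.
Nodes t₀,…,t₈ = -1, -0.5, 0, 0.5, 1, 1.5, 2, 2.5, 3.
f(t) = -2t³ - 3t² - 2t - 4: f₀=-3, f₁=-3.5, f₂=-4, f₃=-6, f₄=-11, f₅=-20.5, f₆=-36, f₇=-59, f₈=-91.
(h/3)·[f₀ + 4f₁ + 2f₂ + 4f₃ + 2f₄ + 4f₅ + 2f₆ + 4f₇ + f₈] = 0.166667·(-552) = -92.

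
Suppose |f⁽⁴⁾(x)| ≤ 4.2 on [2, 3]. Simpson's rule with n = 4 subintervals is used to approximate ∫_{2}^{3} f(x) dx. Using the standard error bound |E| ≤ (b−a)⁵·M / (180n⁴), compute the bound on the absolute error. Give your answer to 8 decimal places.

|E| ≤ (1)⁵·4.2 / (180·4⁴) = 4.2/46080 = 0.00009115.

0.00009115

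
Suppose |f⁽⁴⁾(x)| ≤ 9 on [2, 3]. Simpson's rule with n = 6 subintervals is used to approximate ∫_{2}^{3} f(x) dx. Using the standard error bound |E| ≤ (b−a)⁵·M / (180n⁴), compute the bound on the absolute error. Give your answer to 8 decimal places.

0.00003858

|E| ≤ (1)⁵·9 / (180·6⁴) = 9/233280 = 0.00003858.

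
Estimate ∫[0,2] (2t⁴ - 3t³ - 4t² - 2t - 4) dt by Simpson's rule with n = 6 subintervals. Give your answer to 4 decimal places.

h = (2 − 0)/6 = 0.333333.
Nodes t₀,…,t₆ = 0, 0.333333, 0.666667, 1, 1.333333, 1.666667, 2.
f(t) = 2t⁴ - 3t³ - 4t² - 2t - 4: f₀=-4, f₁=-5.197531, f₂=-7.604938, f₃=-11, f₄=-14.567901, f₅=-16.901235, f₆=-16.
(h/3)·[f₀ + 4f₁ + 2f₂ + 4f₃ + 2f₄ + 4f₅ + f₆] = 0.111111·(-196.740741) = -21.8601.

-21.8601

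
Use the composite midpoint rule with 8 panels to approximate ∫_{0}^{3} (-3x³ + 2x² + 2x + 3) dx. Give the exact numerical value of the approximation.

h = (3 − 0)/8 = 0.375.
Midpoints m₁,…,m₈ = 0.1875, 0.5625, 0.9375, 1.3125, 1.6875, 2.0625, 2.4375, 2.8125.
f(m₁)=3.425537109375, f(m₂)=4.223876953125, f(m₃)=4.160888671875, f(m₄)=2.287353515625, f(m₅)=-2.345947265625, f(m₆)=-10.688232421875, f(m₇)=-23.688720703125, f(m₈)=-42.296630859375.
h·[f(m₁) + f(m₂) + f(m₃) + f(m₄) + f(m₅) + f(m₆) + f(m₇) + f(m₈)] = 0.375·(-64.921875) = -24.345703125.

-24.345703125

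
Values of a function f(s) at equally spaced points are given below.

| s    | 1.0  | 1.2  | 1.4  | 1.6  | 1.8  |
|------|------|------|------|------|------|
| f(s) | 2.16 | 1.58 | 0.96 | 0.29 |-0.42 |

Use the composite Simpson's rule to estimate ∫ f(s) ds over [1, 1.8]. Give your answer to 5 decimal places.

0.74267

h = 0.2, n = 4.
(h/3)·[y₀ + 4y₁ + 2y₂ + 4y₃ + y₄] = 0.066667·(11.14) = 0.74267.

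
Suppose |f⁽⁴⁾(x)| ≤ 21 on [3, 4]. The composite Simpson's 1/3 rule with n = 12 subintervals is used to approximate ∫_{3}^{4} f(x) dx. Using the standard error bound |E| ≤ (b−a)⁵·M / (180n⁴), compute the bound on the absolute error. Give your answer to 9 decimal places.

|E| ≤ (1)⁵·21 / (180·12⁴) = 21/3732480 = 0.000005626.

0.000005626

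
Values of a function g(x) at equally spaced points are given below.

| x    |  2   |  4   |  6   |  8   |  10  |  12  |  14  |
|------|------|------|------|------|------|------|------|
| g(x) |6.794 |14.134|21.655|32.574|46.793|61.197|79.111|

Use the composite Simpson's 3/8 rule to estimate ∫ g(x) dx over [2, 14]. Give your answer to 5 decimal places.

436.79250

h = 2, n = 6.
(3h/8)·[y₀ + 3y₁ + 3y₂ + 2y₃ + 3y₄ + 3y₅ + y₆] = 0.75·(582.390) = 436.79250.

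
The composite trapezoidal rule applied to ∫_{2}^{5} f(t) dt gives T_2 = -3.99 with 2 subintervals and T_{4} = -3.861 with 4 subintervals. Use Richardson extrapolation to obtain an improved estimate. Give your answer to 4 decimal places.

-3.8180

R = (4·T_{4} − T_2) / 3 = (4·(-3.861) − (-3.99))/3 = (-11.454)/3 = -3.8180.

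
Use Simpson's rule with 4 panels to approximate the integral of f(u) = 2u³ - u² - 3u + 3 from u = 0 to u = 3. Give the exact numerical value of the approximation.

h = (3 − 0)/4 = 0.75.
Nodes u₀,…,u₄ = 0, 0.75, 1.5, 2.25, 3.
f(u) = 2u³ - u² - 3u + 3: f₀=3, f₁=1.03125, f₂=3, f₃=13.96875, f₄=39.
(h/3)·[f₀ + 4f₁ + 2f₂ + 4f₃ + f₄] = 0.25·(108) = 27.

27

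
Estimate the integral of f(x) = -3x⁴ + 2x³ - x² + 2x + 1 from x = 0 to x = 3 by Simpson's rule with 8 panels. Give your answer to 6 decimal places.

-102.323730

h = (3 − 0)/8 = 0.375.
Nodes x₀,…,x₈ = 0, 0.375, 0.75, 1.125, 1.5, 1.875, 2.25, 2.625, 3.
f(x) = -3x⁴ + 2x³ - x² + 2x + 1: f₀=1, f₁=1.655517578125, f₂=1.83203125, f₃=0.026611328125, f₄=-6.6875, f₅=-22.660888671875, f₆=-53.66796875, f₇=-106.906982421875, f₈=-191.
(h/3)·[f₀ + 4f₁ + 2f₂ + 4f₃ + 2f₄ + 4f₅ + 2f₆ + 4f₇ + f₈] = 0.125·(-818.58984375) = -102.323730.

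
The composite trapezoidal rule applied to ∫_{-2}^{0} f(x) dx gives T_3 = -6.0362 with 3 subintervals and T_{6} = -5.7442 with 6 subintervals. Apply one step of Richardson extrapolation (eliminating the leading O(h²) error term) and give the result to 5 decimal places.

-5.64687

R = (4·T_{6} − T_3) / 3 = (4·(-5.7442) − (-6.0362))/3 = (-16.9406)/3 = -5.64687.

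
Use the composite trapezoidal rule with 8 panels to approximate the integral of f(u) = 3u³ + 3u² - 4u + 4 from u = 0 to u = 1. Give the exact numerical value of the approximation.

3.76953125

h = (1 − 0)/8 = 0.125.
Nodes u₀,…,u₈ = 0, 0.125, 0.25, 0.375, 0.5, 0.625, 0.75, 0.875, 1.
f(u) = 3u³ + 3u² - 4u + 4: f₀=4, f₁=3.552734375, f₂=3.234375, f₃=3.080078125, f₄=3.125, f₅=3.404296875, f₆=3.953125, f₇=4.806640625, f₈=6.
(h/2)·[f₀ + 2f₁ + 2f₂ + 2f₃ + 2f₄ + 2f₅ + 2f₆ + 2f₇ + f₈] = 0.0625·(60.3125) = 3.76953125.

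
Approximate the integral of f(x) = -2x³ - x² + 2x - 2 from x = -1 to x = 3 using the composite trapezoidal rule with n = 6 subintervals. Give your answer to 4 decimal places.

-51.4074

h = (3 − (-1))/6 = 0.666667.
Nodes x₀,…,x₆ = -1, -0.333333, 0.333333, 1, 1.666667, 2.333333, 3.
f(x) = -2x³ - x² + 2x - 2: f₀=-3, f₁=-2.703704, f₂=-1.518519, f₃=-3, f₄=-10.703704, f₅=-28.185185, f₆=-59.
(h/2)·[f₀ + 2f₁ + 2f₂ + 2f₃ + 2f₄ + 2f₅ + f₆] = 0.333333·(-154.222222) = -51.4074.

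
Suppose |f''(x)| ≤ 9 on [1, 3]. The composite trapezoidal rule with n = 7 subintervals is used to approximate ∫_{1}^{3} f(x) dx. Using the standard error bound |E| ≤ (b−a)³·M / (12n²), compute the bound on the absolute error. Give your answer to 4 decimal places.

0.1224

|E| ≤ (2)³·9 / (12·7²) = 72/588 = 0.1224.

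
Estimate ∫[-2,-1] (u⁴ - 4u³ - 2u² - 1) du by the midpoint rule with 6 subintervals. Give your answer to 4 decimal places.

h = (-1 − (-2))/6 = 0.166667.
Midpoints m₁,…,m₆ = -1.916667, -1.75, -1.583333, -1.416667, -1.25, -1.083333.
f(m₁)=33.312548, f(m₂)=23.69140625, f(m₃)=16.148196, f(m₄)=10.386622, f(m₅)=6.12890625, f(m₆)=3.115789.
h·[f(m₁) + f(m₂) + f(m₃) + f(m₄) + f(m₅) + f(m₆)] = 0.166667·(92.783468) = 15.4639.

15.4639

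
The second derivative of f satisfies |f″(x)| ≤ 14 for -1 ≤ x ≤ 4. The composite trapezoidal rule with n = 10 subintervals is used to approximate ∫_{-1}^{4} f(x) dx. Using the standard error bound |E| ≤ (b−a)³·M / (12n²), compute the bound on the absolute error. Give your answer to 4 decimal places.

1.4583

|E| ≤ (5)³·14 / (12·10²) = 1750/1200 = 1.4583.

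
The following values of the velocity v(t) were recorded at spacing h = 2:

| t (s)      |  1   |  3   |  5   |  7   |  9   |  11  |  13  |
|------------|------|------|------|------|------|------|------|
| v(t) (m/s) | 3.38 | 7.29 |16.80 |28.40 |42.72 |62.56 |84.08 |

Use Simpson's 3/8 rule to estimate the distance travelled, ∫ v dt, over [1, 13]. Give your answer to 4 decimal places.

399.2775

h = 2, n = 6.
(3h/8)·[y₀ + 3y₁ + 3y₂ + 2y₃ + 3y₄ + 3y₅ + y₆] = 0.75·(532.37) = 399.2775.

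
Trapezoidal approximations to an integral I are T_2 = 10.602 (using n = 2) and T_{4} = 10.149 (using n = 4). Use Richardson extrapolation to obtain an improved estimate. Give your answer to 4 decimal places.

R = (4·T_{4} − T_2) / 3 = (4·10.149 − 10.602)/3 = (29.994)/3 = 9.9980.

9.9980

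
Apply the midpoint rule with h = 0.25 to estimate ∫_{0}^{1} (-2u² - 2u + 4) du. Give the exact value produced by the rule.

2.34375

h = (1 − 0)/4 = 0.25.
Midpoints m₁,…,m₄ = 0.125, 0.375, 0.625, 0.875.
f(m₁)=3.71875, f(m₂)=2.96875, f(m₃)=1.96875, f(m₄)=0.71875.
h·[f(m₁) + f(m₂) + f(m₃) + f(m₄)] = 0.25·(9.375) = 2.34375.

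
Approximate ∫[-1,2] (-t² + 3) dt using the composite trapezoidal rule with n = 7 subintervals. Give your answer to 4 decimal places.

h = (2 − (-1))/7 = 0.428571.
Nodes t₀,…,t₇ = -1, -0.571429, -0.142857, 0.285714, 0.714286, 1.142857, 1.571429, 2.
f(t) = -t² + 3: f₀=2, f₁=2.673469, f₂=2.979592, f₃=2.918367, f₄=2.489796, f₅=1.693878, f₆=0.530612, f₇=-1.
(h/2)·[f₀ + 2f₁ + 2f₂ + 2f₃ + 2f₄ + 2f₅ + 2f₆ + f₇] = 0.214286·(27.571429) = 5.9082.

5.9082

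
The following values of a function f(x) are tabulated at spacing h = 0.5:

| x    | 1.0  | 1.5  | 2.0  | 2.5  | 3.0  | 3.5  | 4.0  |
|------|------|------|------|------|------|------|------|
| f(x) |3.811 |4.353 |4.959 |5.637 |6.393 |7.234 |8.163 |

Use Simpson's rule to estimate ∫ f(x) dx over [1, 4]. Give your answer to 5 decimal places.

17.26233

h = 0.5, n = 6.
(h/3)·[y₀ + 4y₁ + 2y₂ + 4y₃ + 2y₄ + 4y₅ + y₆] = 0.166667·(103.574) = 17.26233.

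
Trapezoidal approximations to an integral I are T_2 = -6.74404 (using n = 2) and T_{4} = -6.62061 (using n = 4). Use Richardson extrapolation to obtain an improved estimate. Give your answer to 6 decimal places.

-6.579467

R = (4·T_{4} − T_2) / 3 = (4·(-6.62061) − (-6.74404))/3 = (-19.73840)/3 = -6.579467.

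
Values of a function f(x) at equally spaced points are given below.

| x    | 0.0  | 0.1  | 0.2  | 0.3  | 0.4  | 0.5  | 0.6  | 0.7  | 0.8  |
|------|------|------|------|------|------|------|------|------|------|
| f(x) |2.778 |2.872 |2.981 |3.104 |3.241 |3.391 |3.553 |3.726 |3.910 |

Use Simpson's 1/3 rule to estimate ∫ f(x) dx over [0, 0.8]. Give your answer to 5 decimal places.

h = 0.1, n = 8.
(h/3)·[y₀ + 4y₁ + 2y₂ + 4y₃ + 2y₄ + 4y₅ + 2y₆ + 4y₇ + y₈] = 0.033333·(78.610) = 2.62033.

2.62033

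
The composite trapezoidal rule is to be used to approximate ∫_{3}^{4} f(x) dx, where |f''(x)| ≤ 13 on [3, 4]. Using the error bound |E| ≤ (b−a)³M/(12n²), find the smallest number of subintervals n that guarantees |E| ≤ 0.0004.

53

Need 13/(12n²) ≤ 0.0004.
n² ≥ 13/(12·0.0004) = 2708.33 ⇒ n ≥ 52.0416, so the smallest n is 53.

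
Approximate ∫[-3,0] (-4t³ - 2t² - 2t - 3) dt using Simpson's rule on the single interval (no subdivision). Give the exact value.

S = (b−a)/6 · [f(-3) + 4f(-1.5) + f(0)] = 0.5·[93 + 4·9 + (-3)] = 63.

63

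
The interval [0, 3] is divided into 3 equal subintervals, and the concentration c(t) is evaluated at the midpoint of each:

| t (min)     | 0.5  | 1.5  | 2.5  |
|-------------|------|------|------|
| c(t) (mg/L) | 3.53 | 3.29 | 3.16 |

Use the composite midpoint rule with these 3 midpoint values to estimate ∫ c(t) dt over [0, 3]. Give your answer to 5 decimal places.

h = 1, n = 3.
h·[y(m₁) + y(m₂) + y(m₃)] = 1·(9.98) = 9.98000.

9.98000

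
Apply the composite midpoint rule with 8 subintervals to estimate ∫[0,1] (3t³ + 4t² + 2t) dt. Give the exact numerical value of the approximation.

h = (1 − 0)/8 = 0.125.
Midpoints m₁,…,m₈ = 0.0625, 0.1875, 0.3125, 0.4375, 0.5625, 0.6875, 0.8125, 0.9375.
f(m₁)=0.141357421875, f(m₂)=0.535400390625, f(m₃)=1.107177734375, f(m₄)=1.891845703125, f(m₅)=2.924560546875, f(m₆)=4.240478515625, f(m₇)=5.874755859375, f(m₈)=7.862548828125.
h·[f(m₁) + f(m₂) + f(m₃) + f(m₄) + f(m₅) + f(m₆) + f(m₇) + f(m₈)] = 0.125·(24.578125) = 3.072265625.

3.072265625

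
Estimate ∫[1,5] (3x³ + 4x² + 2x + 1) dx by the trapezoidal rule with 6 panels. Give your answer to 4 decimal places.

670.5185

h = (5 − 1)/6 = 0.666667.
Nodes x₀,…,x₆ = 1, 1.666667, 2.333333, 3, 3.666667, 4.333333, 5.
f(x) = 3x³ + 4x² + 2x + 1: f₀=10, f₁=29.333333, f₂=65.555556, f₃=124, f₄=210, f₅=328.888889, f₆=486.
(h/2)·[f₀ + 2f₁ + 2f₂ + 2f₃ + 2f₄ + 2f₅ + f₆] = 0.333333·(2011.555556) = 670.5185.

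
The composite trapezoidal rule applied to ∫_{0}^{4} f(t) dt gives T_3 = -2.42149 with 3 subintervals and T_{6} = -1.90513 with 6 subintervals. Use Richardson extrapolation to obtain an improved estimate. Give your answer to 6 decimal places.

R = (4·T_{6} − T_3) / 3 = (4·(-1.90513) − (-2.42149))/3 = (-5.19903)/3 = -1.733010.

-1.733010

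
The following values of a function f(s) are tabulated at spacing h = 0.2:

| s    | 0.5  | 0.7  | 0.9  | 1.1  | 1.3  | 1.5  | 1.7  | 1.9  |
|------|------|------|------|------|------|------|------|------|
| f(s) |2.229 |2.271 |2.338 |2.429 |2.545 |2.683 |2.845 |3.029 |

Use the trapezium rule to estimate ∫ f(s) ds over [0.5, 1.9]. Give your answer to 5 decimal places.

3.54800

h = 0.2, n = 7.
(h/2)·[y₀ + 2y₁ + 2y₂ + 2y₃ + 2y₄ + 2y₅ + 2y₆ + y₇] = 0.1·(35.480) = 3.54800.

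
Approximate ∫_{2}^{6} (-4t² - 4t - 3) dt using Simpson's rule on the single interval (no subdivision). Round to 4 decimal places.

-353.3333

S = (b−a)/6 · [f(2) + 4f(4) + f(6)] = 0.666667·[(-27) + 4·(-83) + (-171)] = -353.3333.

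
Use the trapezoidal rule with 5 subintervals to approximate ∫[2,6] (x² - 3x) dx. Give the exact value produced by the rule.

21.76

h = (6 − 2)/5 = 0.8.
Nodes x₀,…,x₅ = 2, 2.8, 3.6, 4.4, 5.2, 6.
f(x) = x² - 3x: f₀=-2, f₁=-0.56, f₂=2.16, f₃=6.16, f₄=11.44, f₅=18.
(h/2)·[f₀ + 2f₁ + 2f₂ + 2f₃ + 2f₄ + f₅] = 0.4·(54.4) = 21.76.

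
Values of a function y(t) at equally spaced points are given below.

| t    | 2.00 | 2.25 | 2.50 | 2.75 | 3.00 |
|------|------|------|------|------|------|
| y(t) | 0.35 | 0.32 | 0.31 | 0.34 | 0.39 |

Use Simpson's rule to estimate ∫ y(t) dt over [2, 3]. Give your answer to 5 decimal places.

0.33333

h = 0.25, n = 4.
(h/3)·[y₀ + 4y₁ + 2y₂ + 4y₃ + y₄] = 0.083333·(4.00) = 0.33333.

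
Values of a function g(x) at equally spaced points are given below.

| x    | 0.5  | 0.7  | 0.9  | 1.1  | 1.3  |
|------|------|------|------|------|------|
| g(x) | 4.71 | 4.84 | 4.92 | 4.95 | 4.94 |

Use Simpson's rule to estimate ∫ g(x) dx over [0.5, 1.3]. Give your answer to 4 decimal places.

h = 0.2, n = 4.
(h/3)·[y₀ + 4y₁ + 2y₂ + 4y₃ + y₄] = 0.066667·(58.65) = 3.9100.

3.9100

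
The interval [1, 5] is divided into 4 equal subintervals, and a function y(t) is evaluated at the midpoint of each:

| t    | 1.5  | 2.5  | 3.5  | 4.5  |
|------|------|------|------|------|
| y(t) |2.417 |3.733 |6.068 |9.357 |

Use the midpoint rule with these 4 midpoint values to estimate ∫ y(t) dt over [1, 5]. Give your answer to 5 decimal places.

h = 1, n = 4.
h·[y(m₁) + y(m₂) + y(m₃) + y(m₄)] = 1·(21.575) = 21.57500.

21.57500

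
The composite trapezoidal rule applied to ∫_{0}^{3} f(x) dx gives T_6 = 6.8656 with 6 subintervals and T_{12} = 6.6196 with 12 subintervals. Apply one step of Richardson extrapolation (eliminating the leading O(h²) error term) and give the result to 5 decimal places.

R = (4·T_{12} − T_6) / 3 = (4·6.6196 − 6.8656)/3 = (19.6128)/3 = 6.53760.

6.53760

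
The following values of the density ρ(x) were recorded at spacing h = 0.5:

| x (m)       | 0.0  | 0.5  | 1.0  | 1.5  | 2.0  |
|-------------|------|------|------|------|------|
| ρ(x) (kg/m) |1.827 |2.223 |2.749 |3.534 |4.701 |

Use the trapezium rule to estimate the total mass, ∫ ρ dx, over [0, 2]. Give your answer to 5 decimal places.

5.88500

h = 0.5, n = 4.
(h/2)·[y₀ + 2y₁ + 2y₂ + 2y₃ + y₄] = 0.25·(23.540) = 5.88500.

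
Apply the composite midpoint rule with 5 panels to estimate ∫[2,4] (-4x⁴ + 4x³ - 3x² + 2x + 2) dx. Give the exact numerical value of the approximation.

h = (4 − 2)/5 = 0.4.
Midpoints m₁,…,m₅ = 2.2, 2.6, 3, 3.4, 3.8.
f(m₁)=-59.2304, f(m₂)=-125.5664, f(m₃)=-235, f(m₄)=-403.1984, f(m₅)=-648.2864.
h·[f(m₁) + f(m₂) + f(m₃) + f(m₄) + f(m₅)] = 0.4·(-1471.2816) = -588.51264.

-588.51264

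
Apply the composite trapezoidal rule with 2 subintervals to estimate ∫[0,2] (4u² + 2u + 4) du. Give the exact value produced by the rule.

24

h = (2 − 0)/2 = 1.
Nodes u₀,…,u₂ = 0, 1, 2.
f(u) = 4u² + 2u + 4: f₀=4, f₁=10, f₂=24.
(h/2)·[f₀ + 2f₁ + f₂] = 0.5·(48) = 24.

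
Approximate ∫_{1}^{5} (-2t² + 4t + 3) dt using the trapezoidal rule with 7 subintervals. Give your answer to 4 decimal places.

h = (5 − 1)/7 = 0.571429.
Nodes t₀,…,t₇ = 1, 1.571429, 2.142857, 2.714286, 3.285714, 3.857143, 4.428571, 5.
f(t) = -2t² + 4t + 3: f₀=5, f₁=4.346939, f₂=2.387755, f₃=-0.877551, f₄=-5.448980, f₅=-11.326531, f₆=-18.510204, f₇=-27.
(h/2)·[f₀ + 2f₁ + 2f₂ + 2f₃ + 2f₄ + 2f₅ + 2f₆ + f₇] = 0.285714·(-80.857143) = -23.1020.

-23.1020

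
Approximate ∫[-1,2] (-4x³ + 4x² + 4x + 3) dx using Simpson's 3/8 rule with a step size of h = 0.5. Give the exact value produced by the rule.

12

h = (2 − (-1))/6 = 0.5.
Nodes x₀,…,x₆ = -1, -0.5, 0, 0.5, 1, 1.5, 2.
f(x) = -4x³ + 4x² + 4x + 3: f₀=7, f₁=2.5, f₂=3, f₃=5.5, f₄=7, f₅=4.5, f₆=-5.
(3h/8)·[f₀ + 3f₁ + 3f₂ + 2f₃ + 3f₄ + 3f₅ + f₆] = 0.1875·(64) = 12.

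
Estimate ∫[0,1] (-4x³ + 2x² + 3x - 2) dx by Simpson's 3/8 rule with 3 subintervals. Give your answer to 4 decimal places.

h = (1 − 0)/3 = 0.333333.
Nodes x₀,…,x₃ = 0, 0.333333, 0.666667, 1.
f(x) = -4x³ + 2x² + 3x - 2: f₀=-2, f₁=-0.925926, f₂=-0.296296, f₃=-1.
(3h/8)·[f₀ + 3f₁ + 3f₂ + f₃] = 0.125·(-6.666667) = -0.8333.

-0.8333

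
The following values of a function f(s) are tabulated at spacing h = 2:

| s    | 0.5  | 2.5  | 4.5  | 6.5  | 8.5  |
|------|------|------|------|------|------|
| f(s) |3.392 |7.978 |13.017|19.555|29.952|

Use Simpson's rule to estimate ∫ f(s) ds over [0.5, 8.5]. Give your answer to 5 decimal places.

113.00667

h = 2, n = 4.
(h/3)·[y₀ + 4y₁ + 2y₂ + 4y₃ + y₄] = 0.666667·(169.510) = 113.00667.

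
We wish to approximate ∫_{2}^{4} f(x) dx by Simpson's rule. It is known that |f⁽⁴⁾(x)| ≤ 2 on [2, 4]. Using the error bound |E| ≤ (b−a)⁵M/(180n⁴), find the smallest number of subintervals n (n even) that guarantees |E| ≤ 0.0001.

Need 64/(180n⁴) ≤ 0.0001.
n⁴ ≥ 64/(180·0.0001) = 3555.56 ⇒ n ≥ 7.7219, so the smallest even n is 8. (n must be even for Simpson's rule.)

8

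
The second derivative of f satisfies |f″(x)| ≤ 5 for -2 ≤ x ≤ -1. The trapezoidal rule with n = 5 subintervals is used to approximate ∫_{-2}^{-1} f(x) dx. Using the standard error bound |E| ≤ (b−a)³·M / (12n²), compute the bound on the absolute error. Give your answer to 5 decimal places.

0.01667

|E| ≤ (1)³·5 / (12·5²) = 5/300 = 0.01667.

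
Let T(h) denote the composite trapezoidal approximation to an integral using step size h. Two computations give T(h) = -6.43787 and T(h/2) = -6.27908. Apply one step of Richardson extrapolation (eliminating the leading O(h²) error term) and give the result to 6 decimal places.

R = (4·T(h/2) − T(h)) / 3 = (4·(-6.27908) − (-6.43787))/3 = (-18.67845)/3 = -6.226150.

-6.226150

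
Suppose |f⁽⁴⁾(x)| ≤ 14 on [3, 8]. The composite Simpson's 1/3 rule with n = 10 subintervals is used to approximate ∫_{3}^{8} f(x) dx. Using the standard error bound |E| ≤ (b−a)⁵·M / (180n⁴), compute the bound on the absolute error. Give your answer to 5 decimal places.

|E| ≤ (5)⁵·14 / (180·10⁴) = 43750/1800000 = 0.02431.

0.02431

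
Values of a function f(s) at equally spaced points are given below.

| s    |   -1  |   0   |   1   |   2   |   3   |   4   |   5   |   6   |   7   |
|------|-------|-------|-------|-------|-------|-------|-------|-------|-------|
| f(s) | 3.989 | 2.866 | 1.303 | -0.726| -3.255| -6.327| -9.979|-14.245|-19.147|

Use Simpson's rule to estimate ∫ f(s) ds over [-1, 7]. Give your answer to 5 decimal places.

h = 1, n = 8.
(h/3)·[y₀ + 4y₁ + 2y₂ + 4y₃ + 2y₄ + 4y₅ + 2y₆ + 4y₇ + y₈] = 0.333333·(-112.748) = -37.58267.

-37.58267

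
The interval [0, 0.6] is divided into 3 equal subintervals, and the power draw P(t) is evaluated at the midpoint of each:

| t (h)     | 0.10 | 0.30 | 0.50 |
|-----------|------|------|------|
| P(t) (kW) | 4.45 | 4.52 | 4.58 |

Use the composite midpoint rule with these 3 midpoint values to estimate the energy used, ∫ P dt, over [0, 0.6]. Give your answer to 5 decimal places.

h = 0.2, n = 3.
h·[y(m₁) + y(m₂) + y(m₃)] = 0.2·(13.55) = 2.71000.

2.71000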